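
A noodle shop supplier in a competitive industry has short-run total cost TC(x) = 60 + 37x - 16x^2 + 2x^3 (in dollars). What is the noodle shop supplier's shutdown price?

The shutdown price is the minimum of AVC. VC = 37x - 16x^2 + 2x^3, so AVC = 37 - 16x + 2x^2.
dAVC/dx = -16 + 4x = 0 gives x = 4. min AVC = 37 - 16·4 + 2·4^2 = 5.
So the shutdown price is $5.

$5 per unit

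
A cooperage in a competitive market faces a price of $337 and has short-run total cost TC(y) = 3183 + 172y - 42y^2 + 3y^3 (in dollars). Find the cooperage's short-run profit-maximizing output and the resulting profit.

AVC = 172 - 42y + 3y^2 has its minimum $25 at y = 7; price $337 clears that bar, so the firm operates.
With MC = 172 - 84y + 9y^2, P = MC on the upward-sloping part at y* = 11.
TR = 337·11 = 3707. TC = 3183 + 803 = 3986. Profit = 3707 − 3986 = -$279.
By producing, the firm covers all variable cost plus $2904 of fixed cost; shutting down would lose the full $3183.

Profit = -$279 at y = 11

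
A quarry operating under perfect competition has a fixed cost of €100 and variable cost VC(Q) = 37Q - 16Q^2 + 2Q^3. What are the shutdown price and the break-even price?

Shutdown price = €5; break-even price = €27

Shutdown price = min AVC. AVC = 37 - 16Q + 2Q^2, with vertex at Q = 4 and minimum €5.
ATC = 100/Q + 37 - 16Q + 2Q^2. Setting dATC/dQ = −100/Q^2 − 16 + 4Q = 0 gives Q = 5 (since 4·5^3 − 16·5^2 = 100).
min ATC = 100/5 + 37 − 16·5 + 2·5^2 = €27. That is the break-even price.
For €5 ≤ P < €27 the firm produces at a loss; below €5 it shuts down.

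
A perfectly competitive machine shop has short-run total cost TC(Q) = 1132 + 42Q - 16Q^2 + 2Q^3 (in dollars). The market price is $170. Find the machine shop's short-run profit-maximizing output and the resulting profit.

Profit = -$108 at Q = 8

AVC = 42 - 16Q + 2Q^2 has its minimum $10 at Q = 4; price $170 clears that bar, so the firm operates.
With MC = 42 - 32Q + 6Q^2, P = MC on the upward-sloping part at Q* = 8.
TR = 170·8 = 1360. TC = 1132 + 336 = 1468. Profit = 1360 − 1468 = -$108.
Shutting down would mean losing the fixed cost of $1132, so operating at a loss of $108 is better by $1024.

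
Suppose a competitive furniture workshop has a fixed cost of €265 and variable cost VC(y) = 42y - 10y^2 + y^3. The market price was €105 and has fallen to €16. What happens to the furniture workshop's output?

MC = 42 - 20y + 3y^2; the shutdown threshold is min AVC = €17 (at y = 5).
At P = €105 ≥ min AVC, set P = MC on the rising branch: y = 9.
At P = €16 < min AVC = €17, price no longer covers variable cost at any output, so the firm shuts down: y = 0.

Output falls from 9 to 0 (the firm shuts down)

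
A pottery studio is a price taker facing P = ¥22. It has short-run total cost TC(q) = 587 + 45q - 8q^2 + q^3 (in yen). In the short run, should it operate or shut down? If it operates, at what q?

Shut down

Strip out fixed cost: VC = 45q - 8q^2 + q^3. Then AVC = 45 - 8q + q^2 and MC = 45 - 16q + 3q^2.
AVC hits its minimum where MC = AVC, at q = 4, giving min AVC = 45 - 8·4 + 4^2 = ¥29.
Since P = ¥22 < min AVC = ¥29, price fails to cover variable cost at any output.
Best response: produce nothing and absorb the ¥587 fixed cost.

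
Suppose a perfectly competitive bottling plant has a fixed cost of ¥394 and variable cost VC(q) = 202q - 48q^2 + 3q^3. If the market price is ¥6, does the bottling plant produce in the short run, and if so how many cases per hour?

Shut down

Strip out fixed cost: VC = 202q - 48q^2 + 3q^3. Then AVC = 202 - 48q + 3q^2 and MC = 202 - 96q + 9q^2.
The AVC parabola has its vertex at q = 48/6 = 8, where AVC = 202 - 48·8 + 3·8^2 = ¥10.
Since P = ¥6 < min AVC = ¥10, price fails to cover variable cost at any output.
Shutting down limits the loss to fixed cost, ¥394.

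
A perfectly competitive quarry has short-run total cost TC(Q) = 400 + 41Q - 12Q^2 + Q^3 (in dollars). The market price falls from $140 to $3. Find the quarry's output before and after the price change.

Output falls from 11 to 0 (the firm shuts down)

AVC = 41 - 12Q + Q^2, minimized at Q = 6 where min AVC = $5. MC = 41 - 24Q + 3Q^2.
With P = $140 above the shutdown price, P = MC gives Q = 11.
At P = $3 < min AVC = $5, price no longer covers variable cost at any output, so the firm shuts down: Q = 0.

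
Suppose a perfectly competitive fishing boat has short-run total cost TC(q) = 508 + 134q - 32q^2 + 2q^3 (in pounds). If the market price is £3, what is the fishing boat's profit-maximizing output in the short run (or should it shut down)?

Strip out fixed cost: VC = 134q - 32q^2 + 2q^3. Then AVC = 134 - 32q + 2q^2 and MC = 134 - 64q + 6q^2.
The AVC parabola has its vertex at q = 32/4 = 8, where AVC = 134 - 32·8 + 2·8^2 = £6.
P = £3 lies below min AVC = £6; no output level covers variable cost.
Best response: produce nothing and absorb the £508 fixed cost.

Shut down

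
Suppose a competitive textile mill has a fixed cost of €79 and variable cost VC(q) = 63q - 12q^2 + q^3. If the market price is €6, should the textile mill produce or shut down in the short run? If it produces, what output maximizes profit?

Variable cost is VC = 63q - 12q^2 + q^3, so AVC = VC/q = 63 - 12q + q^2 and MC = dTC/dq = 63 - 24q + 3q^2.
AVC hits its minimum where MC = AVC, at q = 6, giving min AVC = 63 - 12·6 + 6^2 = €27.
With P < min AVC (€6 < €27), every unit sold adds to the loss.
Shutting down limits the loss to fixed cost, €79.

Shut down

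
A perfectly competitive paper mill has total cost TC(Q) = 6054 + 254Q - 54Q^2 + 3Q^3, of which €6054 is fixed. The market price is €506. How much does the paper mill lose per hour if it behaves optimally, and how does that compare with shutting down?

Profit = -€174 at Q = 14

AVC = 254 - 54Q + 3Q^2; min AVC = €11 at Q = 9. Since P = €506 ≥ min AVC, the firm produces.
MC = 254 - 108Q + 9Q^2. Setting P = MC and taking the root on the rising branch gives Q* = 14.
TR = 506·14 = 7084. TC = 6054 + 1204 = 7258. Profit = 7084 − 7258 = -€174.
By producing, the firm covers all variable cost plus €5880 of fixed cost; shutting down would lose the full €6054.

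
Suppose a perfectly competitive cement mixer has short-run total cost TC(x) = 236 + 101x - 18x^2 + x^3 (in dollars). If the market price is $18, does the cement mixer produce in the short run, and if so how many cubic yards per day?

Shut down

Variable cost is VC = 101x - 18x^2 + x^3, so AVC = VC/x = 101 - 18x + x^2 and MC = dTC/dx = 101 - 36x + 3x^2.
The AVC parabola has its vertex at x = 18/2 = 9, where AVC = 101 - 18·9 + 9^2 = $20.
P = $18 lies below min AVC = $20; no output level covers variable cost.
Shutting down limits the loss to fixed cost, $236.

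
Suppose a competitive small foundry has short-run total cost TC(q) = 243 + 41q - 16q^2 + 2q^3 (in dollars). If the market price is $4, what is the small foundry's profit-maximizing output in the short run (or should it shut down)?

Shut down

Variable cost is VC = 41q - 16q^2 + 2q^3, so AVC = VC/q = 41 - 16q + 2q^2 and MC = dTC/dq = 41 - 32q + 6q^2.
The AVC parabola has its vertex at q = 16/4 = 4, where AVC = 41 - 16·4 + 2·4^2 = $9.
P = $4 lies below min AVC = $9; no output level covers variable cost.
Best response: produce nothing and absorb the $243 fixed cost.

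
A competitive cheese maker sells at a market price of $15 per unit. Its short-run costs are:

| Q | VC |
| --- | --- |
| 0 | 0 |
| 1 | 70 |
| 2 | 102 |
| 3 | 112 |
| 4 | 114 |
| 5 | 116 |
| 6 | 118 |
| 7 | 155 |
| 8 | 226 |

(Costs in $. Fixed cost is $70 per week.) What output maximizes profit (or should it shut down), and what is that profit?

Profit at each row (π = 15Q − TC): Q=0: -70; Q=1: -125; Q=2: -142; Q=3: -137; Q=4: -124; Q=5: -111; Q=6: -98; Q=7: -120; Q=8: -176.
Profit is highest at Q = 0. Equivalently, the lowest AVC in the table is 118/6 ≈ $19.67 at Q = 6, and P = $15 falls below it — price never covers variable cost, so the firm shuts down and loses only its fixed cost.

Q = 0 (shut down); profit = -$70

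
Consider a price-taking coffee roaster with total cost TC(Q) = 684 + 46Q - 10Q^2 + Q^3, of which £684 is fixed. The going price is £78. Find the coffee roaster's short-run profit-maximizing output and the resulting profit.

Profit = -£300 at Q = 8

AVC = 46 - 10Q + Q^2 has its minimum £21 at Q = 5; price £78 clears that bar, so the firm operates.
MC = 46 - 20Q + 3Q^2. Setting P = MC and taking the root on the rising branch gives Q* = 8.
TR = 78·8 = 624. TC = 684 + 240 = 924. Profit = 624 − 924 = -£300.
Shutting down would mean losing the fixed cost of £684, so operating at a loss of £300 is better by £384.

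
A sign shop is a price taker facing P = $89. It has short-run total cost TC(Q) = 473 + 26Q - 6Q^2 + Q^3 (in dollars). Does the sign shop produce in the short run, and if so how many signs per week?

Produce at Q = 7

From TC, MC = TC'(Q) = 26 - 12Q + 3Q^2 and AVC = VC/Q = 26 - 6Q + Q^2.
AVC hits its minimum where MC = AVC, at Q = 3, giving min AVC = 26 - 6·3 + 3^2 = $17.
P = $89 exceeds min AVC = $17, so the firm stays open.
P = MC gives -63 - 12Q + 3Q^2 = 0, with roots -3 and 7. Take the larger (rising MC): Q* = 7.
Check: AVC at Q = 7 is $33 ≤ P, so revenue covers variable cost.
Profit = P·Q − TC = 89·7 − 704 = -$81, a loss, but smaller than the $473 fixed cost the firm would lose by shutting down.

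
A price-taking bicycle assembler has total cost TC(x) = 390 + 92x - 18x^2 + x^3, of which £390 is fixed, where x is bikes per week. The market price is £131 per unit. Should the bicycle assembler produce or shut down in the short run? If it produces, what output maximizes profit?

Produce at x = 13

Strip out fixed cost: VC = 92x - 18x^2 + x^3. Then AVC = 92 - 18x + x^2 and MC = 92 - 36x + 3x^2.
AVC is minimized where dAVC/dx = -18 + 2x = 0, at x = 9; min AVC = 92 - 18·9 + 9^2 = £11.
Since P = £131 ≥ min AVC = £11, price covers variable cost and the firm should produce.
Solving P = MC: -39 - 36x + 3x^2 = 0 ⇒ x = -1 or 13. On the upward-sloping branch, x* = 13.
Check: AVC at x = 13 is £27 ≤ P, so revenue covers variable cost.
Profit = P·x − TC = 131·13 − 741 = £962.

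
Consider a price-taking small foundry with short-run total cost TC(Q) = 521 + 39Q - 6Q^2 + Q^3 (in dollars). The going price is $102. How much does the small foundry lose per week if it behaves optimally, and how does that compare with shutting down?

AVC = 39 - 6Q + Q^2; min AVC = $30 at Q = 3. Since P = $102 ≥ min AVC, the firm produces.
With MC = 39 - 12Q + 3Q^2, P = MC on the upward-sloping part at Q* = 7.
TR = 102·7 = 714. TC = 521 + 322 = 843. Profit = 714 − 843 = -$129.
Shutting down would mean losing the fixed cost of $521, so operating at a loss of $129 is better by $392.

Profit = -$129 at Q = 7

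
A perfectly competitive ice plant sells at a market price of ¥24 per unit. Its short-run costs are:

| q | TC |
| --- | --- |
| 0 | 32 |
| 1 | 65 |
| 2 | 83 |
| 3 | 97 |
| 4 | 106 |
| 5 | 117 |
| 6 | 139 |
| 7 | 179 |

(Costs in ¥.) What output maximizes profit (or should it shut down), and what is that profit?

q = 6; profit = ¥5

Compute π = P·q − TC at each output: q=0: -32; q=1: -41; q=2: -35; q=3: -25; q=4: -10; q=5: 3; q=6: 5; q=7: -11.
Profit is maximized at q = 6. AVC there is 107/6 = ¥17.83 ≤ P, so producing beats shutting down (which would give -¥32).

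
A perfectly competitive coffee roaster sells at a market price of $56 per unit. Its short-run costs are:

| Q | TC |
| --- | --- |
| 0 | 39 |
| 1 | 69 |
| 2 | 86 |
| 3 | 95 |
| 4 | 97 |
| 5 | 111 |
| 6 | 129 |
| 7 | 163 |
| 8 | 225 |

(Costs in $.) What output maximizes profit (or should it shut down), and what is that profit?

Compute π = P·Q − TC at each output: Q=0: -39; Q=1: -13; Q=2: 26; Q=3: 73; Q=4: 127; Q=5: 169; Q=6: 207; Q=7: 229; Q=8: 223.
Profit is maximized at Q = 7. AVC there is 124/7 = $17.71 ≤ P, so producing beats shutting down (which would give -$39).

Q = 7; profit = $229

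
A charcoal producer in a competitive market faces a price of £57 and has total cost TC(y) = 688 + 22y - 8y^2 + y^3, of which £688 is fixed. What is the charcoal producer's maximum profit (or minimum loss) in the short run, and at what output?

Profit = -£394 at y = 7

AVC = 22 - 8y + y^2; min AVC = £6 at y = 4. Since P = £57 ≥ min AVC, the firm produces.
MC = 22 - 16y + 3y^2. Setting P = MC and taking the root on the rising branch gives y* = 7.
TR = 57·7 = 399. TC = 688 + 105 = 793. Profit = 399 − 793 = -£394.
By producing, the firm covers all variable cost plus £294 of fixed cost; shutting down would lose the full £688.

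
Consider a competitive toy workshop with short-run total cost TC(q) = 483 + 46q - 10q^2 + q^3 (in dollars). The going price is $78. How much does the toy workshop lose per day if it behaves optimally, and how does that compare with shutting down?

Profit = -$99 at q = 8

AVC = 46 - 10q + q^2; min AVC = $21 at q = 5. Since P = $78 ≥ min AVC, the firm produces.
MC = 46 - 20q + 3q^2. Setting P = MC and taking the root on the rising branch gives q* = 8.
TR = 78·8 = 624. TC = 483 + 240 = 723. Profit = 624 − 723 = -$99.
That loss of $99 beats the $483 the firm would lose by shutting down; producing recovers $384 of fixed cost.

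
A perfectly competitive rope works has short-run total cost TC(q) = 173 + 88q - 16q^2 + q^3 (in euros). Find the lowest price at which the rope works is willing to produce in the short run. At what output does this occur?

Short-run supply begins at min AVC. From VC = 88q - 16q^2 + q^3, AVC = 88 - 16q + q^2.
At the minimum of AVC, MC = AVC. MC = 88 - 32q + 3q^2; setting MC = AVC gives 2q^2 - 16q = 0, so q = 8. min AVC = 24.
So the shutdown price is €24.

€24 per unit, at q = 8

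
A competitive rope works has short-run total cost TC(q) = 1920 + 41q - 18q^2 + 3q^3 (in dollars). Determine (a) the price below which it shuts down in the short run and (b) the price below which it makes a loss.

Shutdown price = $14; break-even price = $329

Shutdown price = min AVC. AVC = 41 - 18q + 3q^2, with vertex at q = 3 and minimum $14.
ATC = 1920/q + 41 - 18q + 3q^2. Setting dATC/dq = −1920/q^2 − 18 + 6q = 0 gives q = 8 (since 6·8^3 − 18·8^2 = 1920).
min ATC = 1920/8 + 41 − 18·8 + 3·8^2 = $329. That is the break-even price.
For $14 ≤ P < $329 the firm produces at a loss; below $14 it shuts down.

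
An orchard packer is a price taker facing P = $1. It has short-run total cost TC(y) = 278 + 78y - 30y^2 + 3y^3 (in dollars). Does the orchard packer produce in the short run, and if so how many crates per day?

Variable cost is VC = 78y - 30y^2 + 3y^3, so AVC = VC/y = 78 - 30y + 3y^2 and MC = dTC/dy = 78 - 60y + 9y^2.
The AVC parabola has its vertex at y = 30/6 = 5, where AVC = 78 - 30·5 + 3·5^2 = $3.
Since P = $1 < min AVC = $3, price fails to cover variable cost at any output.
Shutting down limits the loss to fixed cost, $278.

Shut down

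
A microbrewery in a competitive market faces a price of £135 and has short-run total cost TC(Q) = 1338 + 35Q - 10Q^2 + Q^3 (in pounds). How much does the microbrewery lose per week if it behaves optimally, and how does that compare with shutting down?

Profit = -£338 at Q = 10

AVC = 35 - 10Q + Q^2; min AVC = £10 at Q = 5. Since P = £135 ≥ min AVC, the firm produces.
MC = 35 - 20Q + 3Q^2. Setting P = MC and taking the root on the rising branch gives Q* = 10.
TR = 135·10 = 1350. TC = 1338 + 350 = 1688. Profit = 1350 − 1688 = -£338.
That loss of £338 beats the £1338 the firm would lose by shutting down; producing recovers £1000 of fixed cost.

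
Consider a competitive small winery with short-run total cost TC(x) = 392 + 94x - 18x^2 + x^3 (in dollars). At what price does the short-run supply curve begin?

$13 per unit

The firm shuts down when price falls below the minimum of average variable cost. AVC = VC/x = 94 - 18x + x^2.
dAVC/dx = -18 + 2x = 0 gives x = 9. min AVC = 94 - 18·9 + 9^2 = 13.
So the shutdown price is $13.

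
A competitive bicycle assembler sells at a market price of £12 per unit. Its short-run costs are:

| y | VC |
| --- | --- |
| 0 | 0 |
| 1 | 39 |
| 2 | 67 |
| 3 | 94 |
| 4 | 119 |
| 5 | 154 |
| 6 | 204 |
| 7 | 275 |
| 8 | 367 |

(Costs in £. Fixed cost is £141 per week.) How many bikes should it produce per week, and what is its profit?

Tabulate TR − TC: y=0: -141; y=1: -168; y=2: -184; y=3: -199; y=4: -212; y=5: -235; y=6: -273; y=7: -332; y=8: -412.
Profit is highest at y = 0. Equivalently, the lowest AVC in the table is 119/4 ≈ £29.75 at y = 4, and P = £12 falls below it — price never covers variable cost, so the firm shuts down and loses only its fixed cost.

y = 0 (shut down); profit = -£141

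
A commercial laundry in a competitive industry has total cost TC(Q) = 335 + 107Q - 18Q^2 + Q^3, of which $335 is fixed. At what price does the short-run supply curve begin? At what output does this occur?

The firm shuts down when price falls below the minimum of average variable cost. AVC = VC/Q = 107 - 18Q + Q^2.
dAVC/dQ = -18 + 2Q = 0 gives Q = 9. min AVC = 107 - 18·9 + 9^2 = 26.
So the shutdown price is $26.

$26 per unit, at Q = 9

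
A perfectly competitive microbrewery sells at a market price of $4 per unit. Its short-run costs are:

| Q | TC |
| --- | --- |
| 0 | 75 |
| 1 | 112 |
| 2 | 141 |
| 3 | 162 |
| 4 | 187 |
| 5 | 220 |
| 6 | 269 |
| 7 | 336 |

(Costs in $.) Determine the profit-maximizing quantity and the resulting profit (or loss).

Q = 0 (shut down); profit = -$75

Profit at each row (π = 4Q − TC): Q=0: -75; Q=1: -108; Q=2: -133; Q=3: -150; Q=4: -171; Q=5: -200; Q=6: -245; Q=7: -308.
Profit is highest at Q = 0. Equivalently, the lowest AVC in the table is 112/4 ≈ $28 at Q = 4, and P = $4 falls below it — price never covers variable cost, so the firm shuts down and loses only its fixed cost.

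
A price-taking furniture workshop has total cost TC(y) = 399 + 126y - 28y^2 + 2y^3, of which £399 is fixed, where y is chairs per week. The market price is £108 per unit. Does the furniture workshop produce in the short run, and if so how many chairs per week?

Produce at y = 9

Variable cost is VC = 126y - 28y^2 + 2y^3, so AVC = VC/y = 126 - 28y + 2y^2 and MC = dTC/dy = 126 - 56y + 6y^2.
The AVC parabola has its vertex at y = 28/4 = 7, where AVC = 126 - 28·7 + 2·7^2 = £28.
Since P = £108 ≥ min AVC = £28, price covers variable cost and the firm should produce.
P = MC gives 18 - 56y + 6y^2 = 0, with roots 1/3 and 9. Take the larger (rising MC): y* = 9.
Check: AVC at y = 9 is £36 ≤ P, so revenue covers variable cost.
Profit = P·y − TC = 108·9 − 723 = £249.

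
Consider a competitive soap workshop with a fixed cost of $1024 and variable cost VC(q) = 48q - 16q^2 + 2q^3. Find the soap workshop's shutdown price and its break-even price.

Shutdown price = min AVC. AVC = 48 - 16q + 2q^2, with vertex at q = 4 and minimum $16.
ATC = 1024/q + 48 - 16q + 2q^2. Setting dATC/dq = −1024/q^2 − 16 + 4q = 0 gives q = 8 (since 4·8^3 − 16·8^2 = 1024).
min ATC = 1024/8 + 48 − 16·8 + 2·8^2 = $176. That is the break-even price.
For $16 ≤ P < $176 the firm produces at a loss; below $16 it shuts down.

Shutdown price = $16; break-even price = $176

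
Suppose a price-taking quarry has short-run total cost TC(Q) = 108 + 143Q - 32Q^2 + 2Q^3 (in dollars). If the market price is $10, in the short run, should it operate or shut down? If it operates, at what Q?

Shut down

From TC, MC = TC'(Q) = 143 - 64Q + 6Q^2 and AVC = VC/Q = 143 - 32Q + 2Q^2.
The AVC parabola has its vertex at Q = 32/4 = 8, where AVC = 143 - 32·8 + 2·8^2 = $15.
Since P = $10 < min AVC = $15, price fails to cover variable cost at any output.
Best response: produce nothing and absorb the $108 fixed cost.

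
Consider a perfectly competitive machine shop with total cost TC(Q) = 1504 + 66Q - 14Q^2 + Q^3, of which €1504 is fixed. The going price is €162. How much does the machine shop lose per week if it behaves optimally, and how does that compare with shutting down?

Profit = -€64 at Q = 12

AVC = 66 - 14Q + Q^2; min AVC = €17 at Q = 7. Since P = €162 ≥ min AVC, the firm produces.
With MC = 66 - 28Q + 3Q^2, P = MC on the upward-sloping part at Q* = 12.
TR = 162·12 = 1944. TC = 1504 + 504 = 2008. Profit = 1944 − 2008 = -€64.
Shutting down would mean losing the fixed cost of €1504, so operating at a loss of €64 is better by €1440.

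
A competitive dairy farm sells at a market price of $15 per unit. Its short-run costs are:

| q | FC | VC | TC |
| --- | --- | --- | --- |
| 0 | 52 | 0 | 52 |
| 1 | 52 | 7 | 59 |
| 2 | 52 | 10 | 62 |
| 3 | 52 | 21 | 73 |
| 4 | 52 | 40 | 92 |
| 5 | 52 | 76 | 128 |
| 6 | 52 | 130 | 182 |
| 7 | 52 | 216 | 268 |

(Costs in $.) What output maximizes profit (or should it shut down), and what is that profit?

q = 3; profit = -$28

Compute π = P·q − TC at each output: q=0: -52; q=1: -44; q=2: -32; q=3: -28; q=4: -32; q=5: -53; q=6: -92; q=7: -163.
Profit is maximized at q = 3. AVC there is 21/3 = $7 ≤ P, so producing beats shutting down (which would give -$52).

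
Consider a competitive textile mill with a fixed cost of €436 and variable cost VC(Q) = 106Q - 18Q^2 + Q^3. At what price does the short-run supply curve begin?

The shutdown price is the minimum of AVC. VC = 106Q - 18Q^2 + Q^3, so AVC = 106 - 18Q + Q^2.
dAVC/dQ = -18 + 2Q = 0 gives Q = 9. min AVC = 106 - 18·9 + 9^2 = 25.
The firm shuts down for any P below €25.

€25 per unit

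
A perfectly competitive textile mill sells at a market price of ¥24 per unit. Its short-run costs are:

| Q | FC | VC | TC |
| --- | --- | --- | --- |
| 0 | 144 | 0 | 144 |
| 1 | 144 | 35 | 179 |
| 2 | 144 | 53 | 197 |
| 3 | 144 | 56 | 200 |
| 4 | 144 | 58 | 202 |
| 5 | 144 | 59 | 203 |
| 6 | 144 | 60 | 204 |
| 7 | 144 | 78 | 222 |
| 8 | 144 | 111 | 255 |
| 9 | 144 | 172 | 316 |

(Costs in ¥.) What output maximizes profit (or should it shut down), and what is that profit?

Q = 7; profit = -¥54

Profit at each row (π = 24Q − TC): Q=0: -144; Q=1: -155; Q=2: -149; Q=3: -128; Q=4: -106; Q=5: -83; Q=6: -60; Q=7: -54; Q=8: -63; Q=9: -100.
Profit is maximized at Q = 7. AVC there is 78/7 = ¥11.14 ≤ P, so producing beats shutting down (which would give -¥144).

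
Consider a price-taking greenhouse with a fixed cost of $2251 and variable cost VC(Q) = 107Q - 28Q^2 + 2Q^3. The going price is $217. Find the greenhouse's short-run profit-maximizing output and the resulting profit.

AVC = 107 - 28Q + 2Q^2 has its minimum $9 at Q = 7; price $217 clears that bar, so the firm operates.
With MC = 107 - 56Q + 6Q^2, P = MC on the upward-sloping part at Q* = 11.
TR = 217·11 = 2387. TC = 2251 + 451 = 2702. Profit = 2387 − 2702 = -$315.
Shutting down would mean losing the fixed cost of $2251, so operating at a loss of $315 is better by $1936.

Profit = -$315 at Q = 11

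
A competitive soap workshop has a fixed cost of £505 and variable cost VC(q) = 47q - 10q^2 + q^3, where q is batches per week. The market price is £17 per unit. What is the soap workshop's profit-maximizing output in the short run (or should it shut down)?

Strip out fixed cost: VC = 47q - 10q^2 + q^3. Then AVC = 47 - 10q + q^2 and MC = 47 - 20q + 3q^2.
AVC is minimized where dAVC/dq = -10 + 2q = 0, at q = 5; min AVC = 47 - 10·5 + 5^2 = £22.
Since P = £17 < min AVC = £22, price fails to cover variable cost at any output.
The firm minimizes its loss by shutting down and losing only its fixed cost of £505.

Shut down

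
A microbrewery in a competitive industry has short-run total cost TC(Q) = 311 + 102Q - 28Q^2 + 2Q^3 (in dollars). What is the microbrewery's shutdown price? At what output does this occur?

Short-run supply begins at min AVC. From VC = 102Q - 28Q^2 + 2Q^3, AVC = 102 - 28Q + 2Q^2.
dAVC/dQ = -28 + 4Q = 0 gives Q = 7. min AVC = 102 - 28·7 + 2·7^2 = 4.
For P < $4 the firm produces nothing.

$4 per unit, at Q = 7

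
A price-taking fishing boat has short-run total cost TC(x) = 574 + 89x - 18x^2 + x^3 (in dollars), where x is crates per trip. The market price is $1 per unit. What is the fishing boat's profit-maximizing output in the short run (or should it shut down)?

Strip out fixed cost: VC = 89x - 18x^2 + x^3. Then AVC = 89 - 18x + x^2 and MC = 89 - 36x + 3x^2.
The AVC parabola has its vertex at x = 18/2 = 9, where AVC = 89 - 18·9 + 9^2 = $8.
With P < min AVC ($1 < $8), every unit sold adds to the loss.
The firm minimizes its loss by shutting down and losing only its fixed cost of $574.

Shut down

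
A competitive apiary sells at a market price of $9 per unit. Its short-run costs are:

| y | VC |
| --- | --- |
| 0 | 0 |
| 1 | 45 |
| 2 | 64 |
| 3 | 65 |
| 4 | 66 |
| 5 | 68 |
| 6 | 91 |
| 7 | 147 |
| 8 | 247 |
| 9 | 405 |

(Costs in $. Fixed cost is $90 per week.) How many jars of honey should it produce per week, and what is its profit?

Compute π = P·y − TC at each output: y=0: -90; y=1: -126; y=2: -136; y=3: -128; y=4: -120; y=5: -113; y=6: -127; y=7: -174; y=8: -265; y=9: -414.
Profit is highest at y = 0. Equivalently, the lowest AVC in the table is 68/5 ≈ $13.60 at y = 5, and P = $9 falls below it — price never covers variable cost, so the firm shuts down and loses only its fixed cost.

y = 0 (shut down); profit = -$90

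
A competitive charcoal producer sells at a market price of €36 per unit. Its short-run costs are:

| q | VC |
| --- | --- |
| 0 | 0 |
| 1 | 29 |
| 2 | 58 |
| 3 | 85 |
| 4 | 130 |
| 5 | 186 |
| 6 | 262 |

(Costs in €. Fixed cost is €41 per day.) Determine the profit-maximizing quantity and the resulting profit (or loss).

Tabulate TR − TC: q=0: -41; q=1: -34; q=2: -27; q=3: -18; q=4: -27; q=5: -47; q=6: -87.
Profit is maximized at q = 3. AVC there is 85/3 = €28.33 ≤ P, so producing beats shutting down (which would give -€41).

q = 3; profit = -€18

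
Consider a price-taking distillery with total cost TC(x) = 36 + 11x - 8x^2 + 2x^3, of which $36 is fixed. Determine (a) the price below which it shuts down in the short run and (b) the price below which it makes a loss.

Shutdown price = min AVC. AVC = 11 - 8x + 2x^2, with vertex at x = 2 and minimum $3.
ATC = 36/x + 11 - 8x + 2x^2. Setting dATC/dx = −36/x^2 − 8 + 4x = 0 gives x = 3 (since 4·3^3 − 8·3^2 = 36).
min ATC = 36/3 + 11 − 8·3 + 2·3^2 = $17. That is the break-even price.
For $3 ≤ P < $17 the firm produces at a loss; below $3 it shuts down.

Shutdown price = $3; break-even price = $17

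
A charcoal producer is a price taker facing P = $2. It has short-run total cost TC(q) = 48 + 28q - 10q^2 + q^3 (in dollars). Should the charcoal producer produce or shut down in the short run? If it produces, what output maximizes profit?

Shut down

From TC, MC = TC'(q) = 28 - 20q + 3q^2 and AVC = VC/q = 28 - 10q + q^2.
AVC is minimized where dAVC/dq = -10 + 2q = 0, at q = 5; min AVC = 28 - 10·5 + 5^2 = $3.
Since P = $2 < min AVC = $3, price fails to cover variable cost at any output.
Shutting down limits the loss to fixed cost, $48.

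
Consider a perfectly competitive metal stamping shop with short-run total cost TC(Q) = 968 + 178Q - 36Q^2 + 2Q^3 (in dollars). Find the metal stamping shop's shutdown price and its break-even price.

Shutdown price = $16; break-even price = $112

Shutdown price = min AVC. AVC = 178 - 36Q + 2Q^2, with vertex at Q = 9 and minimum $16.
ATC = 968/Q + 178 - 36Q + 2Q^2. Setting dATC/dQ = −968/Q^2 − 36 + 4Q = 0 gives Q = 11 (since 4·11^3 − 36·11^2 = 968).
min ATC = 968/11 + 178 − 36·11 + 2·11^2 = $112. That is the break-even price.
For $16 ≤ P < $112 the firm produces at a loss; below $16 it shuts down.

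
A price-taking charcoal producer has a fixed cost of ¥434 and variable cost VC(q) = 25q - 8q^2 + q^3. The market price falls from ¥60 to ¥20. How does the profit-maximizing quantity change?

Output falls from 7 to 5

AVC = 25 - 8q + q^2, minimized at q = 4 where min AVC = ¥9. MC = 25 - 16q + 3q^2.
With P = ¥60 above the shutdown price, P = MC gives q = 7.
At P = ¥20 ≥ min AVC, set P = MC: q = 5. The firm stays open but cuts output.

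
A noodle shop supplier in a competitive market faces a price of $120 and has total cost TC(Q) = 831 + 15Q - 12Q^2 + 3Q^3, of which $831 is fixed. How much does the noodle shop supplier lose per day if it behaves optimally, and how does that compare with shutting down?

Profit = -$381 at Q = 5

AVC = 15 - 12Q + 3Q^2 has its minimum $3 at Q = 2; price $120 clears that bar, so the firm operates.
With MC = 15 - 24Q + 9Q^2, P = MC on the upward-sloping part at Q* = 5.
TR = 120·5 = 600. TC = 831 + 150 = 981. Profit = 600 − 981 = -$381.
By producing, the firm covers all variable cost plus $450 of fixed cost; shutting down would lose the full $831.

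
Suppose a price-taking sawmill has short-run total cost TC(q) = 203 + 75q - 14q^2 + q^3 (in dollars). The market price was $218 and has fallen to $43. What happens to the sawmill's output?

Output falls from 13 to 8

AVC = 75 - 14q + q^2, minimized at q = 7 where min AVC = $26. MC = 75 - 28q + 3q^2.
With P = $218 above the shutdown price, P = MC gives q = 13.
At P = $43 ≥ min AVC, set P = MC: q = 8. The firm stays open but cuts output.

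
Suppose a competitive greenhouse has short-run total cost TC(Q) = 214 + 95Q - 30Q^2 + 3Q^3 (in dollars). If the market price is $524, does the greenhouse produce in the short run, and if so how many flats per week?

Variable cost is VC = 95Q - 30Q^2 + 3Q^3, so AVC = VC/Q = 95 - 30Q + 3Q^2 and MC = dTC/dQ = 95 - 60Q + 9Q^2.
AVC is minimized where dAVC/dQ = -30 + 6Q = 0, at Q = 5; min AVC = 95 - 30·5 + 3·5^2 = $20.
Because $524 ≥ $20, revenue can cover variable cost; the firm operates.
P = MC gives -429 - 60Q + 9Q^2 = 0, with roots -13/3 and 11. Take the larger (rising MC): Q* = 11.
Check: AVC at Q = 11 is $128 ≤ P, so revenue covers variable cost.
Profit = P·Q − TC = 524·11 − 1622 = $4142.

Produce at Q = 11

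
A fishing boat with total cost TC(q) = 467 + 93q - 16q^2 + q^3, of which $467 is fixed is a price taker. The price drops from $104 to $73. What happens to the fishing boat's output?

Output falls from 11 to 10

MC = 93 - 32q + 3q^2; the shutdown threshold is min AVC = $29 (at q = 8).
With P = $104 above the shutdown price, P = MC gives q = 11.
At P = $73 ≥ min AVC, set P = MC: q = 10. The firm stays open but cuts output.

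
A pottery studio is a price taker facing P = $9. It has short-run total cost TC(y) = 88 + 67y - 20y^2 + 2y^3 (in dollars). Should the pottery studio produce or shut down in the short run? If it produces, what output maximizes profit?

Strip out fixed cost: VC = 67y - 20y^2 + 2y^3. Then AVC = 67 - 20y + 2y^2 and MC = 67 - 40y + 6y^2.
AVC is minimized where dAVC/dy = -20 + 4y = 0, at y = 5; min AVC = 67 - 20·5 + 2·5^2 = $17.
P = $9 lies below min AVC = $17; no output level covers variable cost.
Shutting down limits the loss to fixed cost, $88.

Shut down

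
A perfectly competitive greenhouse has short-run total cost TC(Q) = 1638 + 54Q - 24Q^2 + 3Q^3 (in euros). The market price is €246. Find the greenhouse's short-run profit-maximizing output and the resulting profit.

Profit = -€102 at Q = 8

AVC = 54 - 24Q + 3Q^2 has its minimum €6 at Q = 4; price €246 clears that bar, so the firm operates.
With MC = 54 - 48Q + 9Q^2, P = MC on the upward-sloping part at Q* = 8.
TR = 246·8 = 1968. TC = 1638 + 432 = 2070. Profit = 1968 − 2070 = -€102.
That loss of €102 beats the €1638 the firm would lose by shutting down; producing recovers €1536 of fixed cost.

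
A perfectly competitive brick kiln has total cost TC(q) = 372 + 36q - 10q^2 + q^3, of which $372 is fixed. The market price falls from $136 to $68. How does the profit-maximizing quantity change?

Output falls from 10 to 8

AVC = 36 - 10q + q^2, minimized at q = 5 where min AVC = $11. MC = 36 - 20q + 3q^2.
With P = $136 above the shutdown price, P = MC gives q = 10.
At P = $68 ≥ min AVC, set P = MC: q = 8. The firm stays open but cuts output.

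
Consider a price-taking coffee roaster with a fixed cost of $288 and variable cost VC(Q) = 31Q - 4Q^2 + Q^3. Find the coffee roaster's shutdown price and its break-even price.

Shutdown price = $27; break-even price = $91

Shutdown price = min AVC. AVC = 31 - 4Q + Q^2, with vertex at Q = 2 and minimum $27.
ATC = 288/Q + 31 - 4Q + Q^2. Setting dATC/dQ = −288/Q^2 − 4 + 2Q = 0 gives Q = 6 (since 2·6^3 − 4·6^2 = 288).
min ATC = 288/6 + 31 − 4·6 + 6^2 = $91. That is the break-even price.
For $27 ≤ P < $91 the firm produces at a loss; below $27 it shuts down.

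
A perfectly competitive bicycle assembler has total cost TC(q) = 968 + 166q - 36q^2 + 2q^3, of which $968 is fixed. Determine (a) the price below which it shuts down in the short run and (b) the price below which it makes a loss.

Shutdown price = $4; break-even price = $100

AVC = 166 - 36q + 2q^2; minimized at q = 9, giving min AVC = $4. That is the shutdown price.
ATC = 968/q + 166 - 36q + 2q^2. Setting dATC/dq = −968/q^2 − 36 + 4q = 0 gives q = 11 (since 4·11^3 − 36·11^2 = 968).
min ATC = 968/11 + 166 − 36·11 + 2·11^2 = $100. That is the break-even price.
For $4 ≤ P < $100 the firm produces at a loss; below $4 it shuts down.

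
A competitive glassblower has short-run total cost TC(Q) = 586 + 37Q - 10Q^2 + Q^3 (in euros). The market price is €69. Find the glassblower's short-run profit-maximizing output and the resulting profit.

AVC = 37 - 10Q + Q^2; min AVC = €12 at Q = 5. Since P = €69 ≥ min AVC, the firm produces.
With MC = 37 - 20Q + 3Q^2, P = MC on the upward-sloping part at Q* = 8.
TR = 69·8 = 552. TC = 586 + 168 = 754. Profit = 552 − 754 = -€202.
That loss of €202 beats the €586 the firm would lose by shutting down; producing recovers €384 of fixed cost.

Profit = -€202 at Q = 8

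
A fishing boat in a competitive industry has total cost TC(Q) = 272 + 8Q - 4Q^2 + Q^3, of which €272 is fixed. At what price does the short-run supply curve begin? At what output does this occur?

€4 per unit, at Q = 2

The shutdown price is the minimum of AVC. VC = 8Q - 4Q^2 + Q^3, so AVC = 8 - 4Q + Q^2.
dAVC/dQ = -4 + 2Q = 0 gives Q = 2. min AVC = 8 - 4·2 + 2^2 = 4.
The firm shuts down for any P below €4.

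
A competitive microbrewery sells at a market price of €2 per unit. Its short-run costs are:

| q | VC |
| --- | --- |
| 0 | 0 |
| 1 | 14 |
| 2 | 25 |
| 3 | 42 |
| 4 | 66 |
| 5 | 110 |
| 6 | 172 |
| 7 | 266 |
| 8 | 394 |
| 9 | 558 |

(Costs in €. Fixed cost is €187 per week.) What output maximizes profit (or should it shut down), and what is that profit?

q = 0 (shut down); profit = -€187

Compute π = P·q − TC at each output: q=0: -187; q=1: -199; q=2: -208; q=3: -223; q=4: -245; q=5: -287; q=6: -347; q=7: -439; q=8: -565; q=9: -727.
Profit is highest at q = 0. Equivalently, the lowest AVC in the table is 25/2 ≈ €12.50 at q = 2, and P = €2 falls below it — price never covers variable cost, so the firm shuts down and loses only its fixed cost.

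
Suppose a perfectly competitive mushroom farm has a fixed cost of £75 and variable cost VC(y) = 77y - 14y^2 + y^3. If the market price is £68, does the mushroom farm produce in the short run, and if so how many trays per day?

Strip out fixed cost: VC = 77y - 14y^2 + y^3. Then AVC = 77 - 14y + y^2 and MC = 77 - 28y + 3y^2.
AVC hits its minimum where MC = AVC, at y = 7, giving min AVC = 77 - 14·7 + 7^2 = £28.
Because £68 ≥ £28, revenue can cover variable cost; the firm operates.
Set P = MC: 68 = 77 - 28y + 3y^2 → 9 - 28y + 3y^2 = 0. The roots are y = 1/3 and y = 9; the profit-maximizing output is on the rising part of MC, so y* = 9.
Check: AVC at y = 9 is £32 ≤ P, so revenue covers variable cost.
Profit = P·y − TC = 68·9 − 363 = £249.

Produce at y = 9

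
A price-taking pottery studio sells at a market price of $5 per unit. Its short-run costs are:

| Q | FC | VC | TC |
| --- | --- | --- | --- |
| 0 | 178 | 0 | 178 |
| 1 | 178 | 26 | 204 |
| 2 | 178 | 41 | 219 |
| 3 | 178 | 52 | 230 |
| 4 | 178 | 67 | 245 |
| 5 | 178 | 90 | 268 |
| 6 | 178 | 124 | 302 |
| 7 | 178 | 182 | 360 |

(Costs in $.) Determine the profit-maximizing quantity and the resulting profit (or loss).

Compute π = P·Q − TC at each output: Q=0: -178; Q=1: -199; Q=2: -209; Q=3: -215; Q=4: -225; Q=5: -243; Q=6: -272; Q=7: -325.
Profit is highest at Q = 0. Equivalently, the lowest AVC in the table is 67/4 ≈ $16.75 at Q = 4, and P = $5 falls below it — price never covers variable cost, so the firm shuts down and loses only its fixed cost.

Q = 0 (shut down); profit = -$178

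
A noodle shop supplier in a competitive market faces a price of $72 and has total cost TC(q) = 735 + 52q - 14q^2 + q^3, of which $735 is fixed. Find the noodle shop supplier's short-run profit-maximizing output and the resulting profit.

Profit = -$135 at q = 10

AVC = 52 - 14q + q^2 has its minimum $3 at q = 7; price $72 clears that bar, so the firm operates.
With MC = 52 - 28q + 3q^2, P = MC on the upward-sloping part at q* = 10.
TR = 72·10 = 720. TC = 735 + 120 = 855. Profit = 720 − 855 = -$135.
That loss of $135 beats the $735 the firm would lose by shutting down; producing recovers $600 of fixed cost.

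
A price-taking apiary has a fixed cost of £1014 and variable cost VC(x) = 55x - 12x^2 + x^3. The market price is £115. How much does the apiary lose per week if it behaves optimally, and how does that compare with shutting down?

Profit = -£214 at x = 10

AVC = 55 - 12x + x^2 has its minimum £19 at x = 6; price £115 clears that bar, so the firm operates.
MC = 55 - 24x + 3x^2. Setting P = MC and taking the root on the rising branch gives x* = 10.
TR = 115·10 = 1150. TC = 1014 + 350 = 1364. Profit = 1150 − 1364 = -£214.
By producing, the firm covers all variable cost plus £800 of fixed cost; shutting down would lose the full £1014.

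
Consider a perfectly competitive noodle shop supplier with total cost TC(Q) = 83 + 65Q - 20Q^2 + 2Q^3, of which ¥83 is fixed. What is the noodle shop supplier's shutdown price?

The firm shuts down when price falls below the minimum of average variable cost. AVC = VC/Q = 65 - 20Q + 2Q^2.
At the minimum of AVC, MC = AVC. MC = 65 - 40Q + 6Q^2; setting MC = AVC gives 4Q^2 - 20Q = 0, so Q = 5. min AVC = 15.
For P < ¥15 the firm produces nothing.

¥15 per unit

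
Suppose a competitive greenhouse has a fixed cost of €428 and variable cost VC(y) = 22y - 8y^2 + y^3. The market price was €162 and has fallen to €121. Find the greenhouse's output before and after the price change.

AVC = 22 - 8y + y^2, minimized at y = 4 where min AVC = €6. MC = 22 - 16y + 3y^2.
With P = €162 above the shutdown price, P = MC gives y = 10.
At P = €121 ≥ min AVC, set P = MC: y = 9. The firm stays open but cuts output.

Output falls from 10 to 9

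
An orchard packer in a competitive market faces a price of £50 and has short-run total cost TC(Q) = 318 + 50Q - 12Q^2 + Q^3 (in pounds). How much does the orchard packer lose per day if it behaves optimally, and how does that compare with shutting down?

Profit = -£62 at Q = 8

AVC = 50 - 12Q + Q^2; min AVC = £14 at Q = 6. Since P = £50 ≥ min AVC, the firm produces.
With MC = 50 - 24Q + 3Q^2, P = MC on the upward-sloping part at Q* = 8.
TR = 50·8 = 400. TC = 318 + 144 = 462. Profit = 400 − 462 = -£62.
Shutting down would mean losing the fixed cost of £318, so operating at a loss of £62 is better by £256.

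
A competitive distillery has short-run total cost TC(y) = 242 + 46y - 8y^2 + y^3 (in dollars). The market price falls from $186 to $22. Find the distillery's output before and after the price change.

MC = 46 - 16y + 3y^2; the shutdown threshold is min AVC = $30 (at y = 4).
With P = $186 above the shutdown price, P = MC gives y = 10.
At P = $22 < min AVC = $30, price no longer covers variable cost at any output, so the firm shuts down: y = 0.

Output falls from 10 to 0 (the firm shuts down)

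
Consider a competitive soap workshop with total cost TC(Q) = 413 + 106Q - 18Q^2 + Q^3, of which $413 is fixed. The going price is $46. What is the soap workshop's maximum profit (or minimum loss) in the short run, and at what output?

Profit = -$213 at Q = 10

AVC = 106 - 18Q + Q^2 has its minimum $25 at Q = 9; price $46 clears that bar, so the firm operates.
With MC = 106 - 36Q + 3Q^2, P = MC on the upward-sloping part at Q* = 10.
TR = 46·10 = 460. TC = 413 + 260 = 673. Profit = 460 − 673 = -$213.
That loss of $213 beats the $413 the firm would lose by shutting down; producing recovers $200 of fixed cost.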